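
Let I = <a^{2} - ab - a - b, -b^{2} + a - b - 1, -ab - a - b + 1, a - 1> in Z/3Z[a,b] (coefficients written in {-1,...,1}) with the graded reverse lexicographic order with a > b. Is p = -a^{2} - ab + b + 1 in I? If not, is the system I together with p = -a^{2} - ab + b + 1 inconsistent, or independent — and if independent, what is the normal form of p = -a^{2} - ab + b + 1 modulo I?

First compute the reduced Gröbner basis of I by Buchberger's algorithm.
f_1 = a^{2} - ab - a - b, LT = a^{2}.
f_2 = -b^{2} + a - b - 1, LT = b^{2}.
f_3 = -ab - a - b + 1, LT = ab.
f_4 = a - 1, LT = a.

S(f_1,f_3): lcm = a^{2}b. S = -ab^{2} - a^{2} + ab - b^{2} + a.
  leading term ab^{2}: subtract (a)·f_2 from -ab^{2} - a^{2} + ab - b^{2} + a → a^{2} - ab - b^{2} - a
  leading term a^{2}: subtract (1)·f_1 from a^{2} - ab - b^{2} - a → -b^{2} + b
  leading term b^{2}: subtract (1)·f_2 from -b^{2} + b → -a - b + 1
  leading term a: subtract (-1)·f_4 from -a - b + 1 → -b
  leading term b: no divisor's leading term divides it; move -b to the remainder.
  remainder -b ≠ 0; add h_5 = -b to the basis.

The other S-polynomials (S(f_1,f_2), S(f_1,f_4), S(f_2,f_3), S(f_2,f_4), S(f_3,f_4), S(f_1,h_5), S(f_2,h_5), S(f_3,h_5), S(f_4,h_5)) all reduce to 0 modulo the current basis, so we have a Gröbner basis.
Inter-reduce: drop elements whose leading term is divisible by another's, tail-reduce, and make monic.
Reduced Gröbner basis: {a - 1, b}.
Label its elements g_1 = a - 1, g_2 = b.

Reduce p = -a^{2} - ab + b + 1 modulo G:
  leading term a^{2}: subtract (-a)·g_1 from -a^{2} - ab + b + 1 → -ab - a + b + 1
  leading term ab: subtract (-b)·g_1 from -ab - a + b + 1 → -a + 1
  leading term a: subtract (-1)·g_1 from -a + 1 → 0
  normal form = 0.
Since the normal form is 0, p ∈ I.

Ideal membership is decidable via reduction modulo a Gröbner basis.

-a^{2} - ab + b + 1 lies in I (it reduces to 0).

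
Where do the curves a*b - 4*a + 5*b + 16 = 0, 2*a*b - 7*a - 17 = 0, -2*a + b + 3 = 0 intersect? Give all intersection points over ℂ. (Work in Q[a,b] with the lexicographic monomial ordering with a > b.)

Compute a lex Gröbner basis by Buchberger's algorithm.
f_1 = a*b - 4*a + 5*b + 16, LT = a*b.
f_2 = 2*a*b - 7*a - 17, LT = a*b.
f_3 = -2*a + b + 3, LT = a.

S(f_1,f_2): lcm = a*b. S = -1/2*a + 5*b + 49/2.
  leading term a: subtract (1/4)·f_3 from -1/2*a + 5*b + 49/2 → 19/4*b + 95/4
  leading term b: no divisor's leading term divides it; move 19/4*b to the remainder.
  leading term 1: no divisor's leading term divides it; move 95/4 to the remainder.
  remainder 19/4*b + 95/4 ≠ 0; add h_4 = 19/4*b + 95/4 to the basis.

The other S-polynomials (S(f_1,f_3), S(f_2,f_3), S(f_1,h_4), S(f_2,h_4), S(f_3,h_4)) all reduce to 0 modulo the current basis, so we have a Gröbner basis.
Inter-reduce: drop elements whose leading term is divisible by another's, tail-reduce, and make monic.
Reduced Gröbner basis: {a + 1, b + 5}.

A lex Gröbner basis eliminates variables successively. Here b + 5 depends only on b, with roots {-5}; lifting each root through the earlier basis elements recovers the full solutions.
  b = -5: the earlier basis element becomes a + 1 = 0, giving a = -1 — point (-1, -5).

{(-1, -5)}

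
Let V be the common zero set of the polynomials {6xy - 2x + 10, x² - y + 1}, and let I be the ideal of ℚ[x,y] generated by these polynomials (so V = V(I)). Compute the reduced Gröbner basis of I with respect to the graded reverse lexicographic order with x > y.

G = {x² - y + 1, xy - ⅓x + 5/3, y² + 5/3x - 4/3y + ⅓}

f_1 = 6xy - 2x + 10, LT = xy.
f_2 = x² - y + 1, LT = x².

S(f_1,f_2): lcm = x²y. S = -⅓x² + y² + 5/3x - y.
  leading term x²: subtract (-⅓)·f_2 from -⅓x² + y² + 5/3x - y → y² + 5/3x - 4/3y + ⅓
  leading term y²: no divisor's leading term divides it; move y² to the remainder.
  leading term x: no divisor's leading term divides it; move 5/3x to the remainder.
  leading term y: no divisor's leading term divides it; move -4/3y to the remainder.
  leading term 1: no divisor's leading term divides it; move ⅓ to the remainder.
  remainder y² + 5/3x - 4/3y + ⅓ ≠ 0; add g_3 = y² + 5/3x - 4/3y + ⅓ to the basis.

The other S-polynomials (S(f_1,g_3), S(f_2,g_3)) all reduce to 0 modulo the current basis, so we have a Gröbner basis.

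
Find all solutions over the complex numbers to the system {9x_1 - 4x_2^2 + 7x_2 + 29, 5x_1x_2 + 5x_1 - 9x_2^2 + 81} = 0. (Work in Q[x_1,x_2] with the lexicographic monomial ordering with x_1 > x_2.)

{(-3, 2), (98/25 - 7*sqrt(46)/25, 7/5 - 3*sqrt(46)/5), (7*sqrt(46)/25 + 98/25, 7/5 + 3*sqrt(46)/5)}

Compute a lex Gröbner basis by Buchberger's algorithm.
f_1 = 9x_1 - 4x_2^2 + 7x_2 + 29, LT = x_1.
f_2 = 5x_1x_2 + 5x_1 - 9x_2^2 + 81, LT = x_1x_2.

S(f_1,f_2): lcm = x_1x_2. S = -x_1 - 4/9x_2^3 + 116/45x_2^2 + 29/9x_2 - 81/5.
  leading term x_1: subtract (-1/9)·f_1 from -x_1 - 4/9x_2^3 + 116/45x_2^2 + 29/9x_2 - 81/5 → -4/9x_2^3 + 32/15x_2^2 + 4x_2 - 584/45
  leading term x_2^3: no divisor's leading term divides it; move -4/9x_2^3 to the remainder.
  leading term x_2^2: no divisor's leading term divides it; move 32/15x_2^2 to the remainder.
  leading term x_2: no divisor's leading term divides it; move 4x_2 to the remainder.
  leading term 1: no divisor's leading term divides it; move -584/45 to the remainder.
  remainder -4/9x_2^3 + 32/15x_2^2 + 4x_2 - 584/45 ≠ 0; add h_3 = -4/9x_2^3 + 32/15x_2^2 + 4x_2 - 584/45 to the basis.

The other S-polynomials (S(f_1,h_3), S(f_2,h_3)) all reduce to 0 modulo the current basis, so we have a Gröbner basis.
Inter-reduce: drop elements whose leading term is divisible by another's, tail-reduce, and make monic.
Reduced Gröbner basis: {x_1 - 4/9x_2^2 + 7/9x_2 + 29/9, x_2^3 - 24/5x_2^2 - 9x_2 + 146/5}.

Since the basis is lex-ordered, x_2^3 - 24/5x_2^2 - 9x_2 + 146/5 is univariate in x_2. Its roots are {2, 7/5 - 3*sqrt(46)/5, 7/5 + 3*sqrt(46)/5}. Back-substituting each root into the other basis elements fixes the other coordinates.
  x_2 = 2: the earlier basis element becomes x_1 + 3 = 0, giving x_1 = -3 — point (-3, 2).
  x_2 = 7/5 - 3*sqrt(46)/5: the earlier basis element becomes x_1 - 98/25 + 7*sqrt(46)/25 = 0, giving x_1 = 98/25 - 7*sqrt(46)/25 — point (98/25 - 7*sqrt(46)/25, 7/5 - 3*sqrt(46)/5).
  x_2 = 7/5 + 3*sqrt(46)/5: the earlier basis element becomes x_1 - 98/25 - 7*sqrt(46)/25 = 0, giving x_1 = 7*sqrt(46)/25 + 98/25 — point (7*sqrt(46)/25 + 98/25, 7/5 + 3*sqrt(46)/5).
Check: every point annihilates each of the original generators.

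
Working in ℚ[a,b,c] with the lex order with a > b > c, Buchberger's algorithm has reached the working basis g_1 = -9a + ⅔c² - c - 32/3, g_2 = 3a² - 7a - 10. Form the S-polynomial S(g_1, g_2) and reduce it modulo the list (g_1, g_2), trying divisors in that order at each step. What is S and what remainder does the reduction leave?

lcm(LM(g_1), LM(g_2)) = a².
S = (lcm/LT(g_1))·g_1 − (lcm/LT(g_2))·g_2 = -2/27ac² + 1/9ac + 95/27a + 10/3.
Reduce S modulo (g_1, g_2) in that order:
  leading term ac²: subtract (2/243c²)·g_1 from -2/27ac² + 1/9ac + 95/27a + 10/3 → 1/9ac + 95/27a - 4/729c⁴ + 2/243c³ + 64/729c² + 10/3
  leading term ac: subtract (-1/81c)·g_1 from 1/9ac + 95/27a - 4/729c⁴ + 2/243c³ + 64/729c² + 10/3 → 95/27a - 4/729c⁴ + 4/243c³ + 55/729c² - 32/243c + 10/3
  leading term a: subtract (-95/243)·g_1 from 95/27a - 4/729c⁴ + 4/243c³ + 55/729c² - 32/243c + 10/3 → -4/729c⁴ + 4/243c³ + 245/729c² - 127/243c - 610/729
  leading term c⁴: no divisor's leading term divides it; move -4/729c⁴ to the remainder.
  leading term c³: no divisor's leading term divides it; move 4/243c³ to the remainder.
  leading term c²: no divisor's leading term divides it; move 245/729c² to the remainder.
  leading term c: no divisor's leading term divides it; move -127/243c to the remainder.
  leading term 1: no divisor's leading term divides it; move -610/729 to the remainder.
The remainder -4/729c⁴ + 4/243c³ + 245/729c² - 127/243c - 610/729 is nonzero, so it would be added as the next basis element.

S(g_1, g_2) = -2/27ac² + 1/9ac + 95/27a + 10/3; remainder on division = -4/729c⁴ + 4/243c³ + 245/729c² - 127/243c - 610/729.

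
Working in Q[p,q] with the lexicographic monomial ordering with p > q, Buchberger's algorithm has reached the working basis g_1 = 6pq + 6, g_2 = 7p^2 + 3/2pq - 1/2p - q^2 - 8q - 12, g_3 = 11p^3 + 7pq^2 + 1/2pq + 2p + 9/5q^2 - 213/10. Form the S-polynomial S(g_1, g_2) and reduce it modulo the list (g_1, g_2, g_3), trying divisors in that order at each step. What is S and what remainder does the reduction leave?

S(g_1, g_2) = -3/14pq^2 + 1/14pq + p + 1/7q^3 + 8/7q^2 + 12/7q; remainder on division = p + 1/7q^3 + 8/7q^2 + 27/14q - 1/14.

lcm(LM(g_1), LM(g_2)) = p^2q.
S = (lcm/LT(g_1))·g_1 − (lcm/LT(g_2))·g_2 = -3/14pq^2 + 1/14pq + p + 1/7q^3 + 8/7q^2 + 12/7q.
Reduce S modulo (g_1, g_2, g_3) in that order:
  leading term pq^2: subtract (-1/28q)·g_1 from -3/14pq^2 + 1/14pq + p + 1/7q^3 + 8/7q^2 + 12/7q → 1/14pq + p + 1/7q^3 + 8/7q^2 + 27/14q
  leading term pq: subtract (1/84)·g_1 from 1/14pq + p + 1/7q^3 + 8/7q^2 + 27/14q → p + 1/7q^3 + 8/7q^2 + 27/14q - 1/14
  leading term p: no divisor's leading term divides it; move p to the remainder.
  leading term q^3: no divisor's leading term divides it; move 1/7q^3 to the remainder.
  leading term q^2: no divisor's leading term divides it; move 8/7q^2 to the remainder.
  leading term q: no divisor's leading term divides it; move 27/14q to the remainder.
  leading term 1: no divisor's leading term divides it; move -1/14 to the remainder.
The remainder p + 1/7q^3 + 8/7q^2 + 27/14q - 1/14 is nonzero, so it would be added as the next basis element.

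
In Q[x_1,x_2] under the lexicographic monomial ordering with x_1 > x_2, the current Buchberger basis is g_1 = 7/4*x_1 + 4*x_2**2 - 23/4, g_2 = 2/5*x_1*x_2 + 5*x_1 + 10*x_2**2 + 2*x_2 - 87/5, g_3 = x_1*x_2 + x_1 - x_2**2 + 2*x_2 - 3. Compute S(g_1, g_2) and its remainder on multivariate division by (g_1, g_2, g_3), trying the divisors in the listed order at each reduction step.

S(g_1, g_2) = -25/2*x_1 + 16/7*x_2**3 - 25*x_2**2 - 58/7*x_2 + 87/2; remainder on division = 16/7*x_2**3 + 25/7*x_2**2 - 58/7*x_2 + 17/7.

lcm(LM(g_1), LM(g_2)) = x_1*x_2.
S = (lcm/LT(g_1))·g_1 − (lcm/LT(g_2))·g_2 = -25/2*x_1 + 16/7*x_2**3 - 25*x_2**2 - 58/7*x_2 + 87/2.
Reduce S modulo (g_1, g_2, g_3) in that order:
  leading term x_1: subtract (-50/7)·g_1 from -25/2*x_1 + 16/7*x_2**3 - 25*x_2**2 - 58/7*x_2 + 87/2 → 16/7*x_2**3 + 25/7*x_2**2 - 58/7*x_2 + 17/7
  leading term x_2**3: no divisor's leading term divides it; move 16/7*x_2**3 to the remainder.
  leading term x_2**2: no divisor's leading term divides it; move 25/7*x_2**2 to the remainder.
  leading term x_2: no divisor's leading term divides it; move -58/7*x_2 to the remainder.
  leading term 1: no divisor's leading term divides it; move 17/7 to the remainder.
The remainder 16/7*x_2**3 + 25/7*x_2**2 - 58/7*x_2 + 17/7 is nonzero, so it would be added as the next basis element.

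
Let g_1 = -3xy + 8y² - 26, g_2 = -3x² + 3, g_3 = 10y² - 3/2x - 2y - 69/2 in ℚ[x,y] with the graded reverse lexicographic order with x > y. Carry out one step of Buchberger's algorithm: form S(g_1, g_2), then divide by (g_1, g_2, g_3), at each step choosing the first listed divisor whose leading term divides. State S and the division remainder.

S(g_1, g_2) = -8/3xy² + 26/3x + y; remainder on division = 602/75x - 287/225y - 1232/225.

lcm(LM(g_1), LM(g_2)) = x²y.
S = (lcm/LT(g_1))·g_1 − (lcm/LT(g_2))·g_2 = -8/3xy² + 26/3x + y.
Reduce S modulo (g_1, g_2, g_3) in that order:
  leading term xy²: subtract (8/9y)·g_1 from -8/3xy² + 26/3x + y → -64/9y³ + 26/3x + 217/9y
  leading term y³: subtract (-32/45y)·g_3 from -64/9y³ + 26/3x + 217/9y → -16/15xy - 64/45y² + 26/3x - 19/45y
  leading term xy: subtract (16/45)·g_1 from -16/15xy - 64/45y² + 26/3x - 19/45y → -64/15y² + 26/3x - 19/45y + 416/45
  leading term y²: subtract (-32/75)·g_3 from -64/15y² + 26/3x - 19/45y + 416/45 → 602/75x - 287/225y - 1232/225
  leading term x: no divisor's leading term divides it; move 602/75x to the remainder.
  leading term y: no divisor's leading term divides it; move -287/225y to the remainder.
  leading term 1: no divisor's leading term divides it; move -1232/225 to the remainder.
The remainder 602/75x - 287/225y - 1232/225 is nonzero, so it would be added as the next basis element.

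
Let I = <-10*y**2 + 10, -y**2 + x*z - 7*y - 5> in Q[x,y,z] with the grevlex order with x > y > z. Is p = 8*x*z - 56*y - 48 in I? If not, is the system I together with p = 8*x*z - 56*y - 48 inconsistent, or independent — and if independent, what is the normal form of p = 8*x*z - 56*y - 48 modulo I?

8*x*z - 56*y - 48 lies in I (it reduces to 0).

First compute the reduced Gröbner basis of I by Buchberger's algorithm.
f_1 = -10*y**2 + 10, LT = y**2.
f_2 = -y**2 + x*z - 7*y - 5, LT = y**2.

S(f_1,f_2): lcm = y**2. S = x*z - 7*y - 6.
  reduce S modulo (f_1, f_2):
  remainder x*z - 7*y - 6 ≠ 0; add h_3 = x*z - 7*y - 6 to the basis.

The other S-polynomials (S(f_1,h_3), S(f_2,h_3)) all reduce to 0 modulo the current basis, so we have a Gröbner basis.
Inter-reduce: drop elements whose leading term is divisible by another's, tail-reduce, and make monic.
Reduced Gröbner basis: {y**2 - 1, x*z - 7*y - 6}.
Label its elements g_1 = y**2 - 1, g_2 = x*z - 7*y - 6.

Reduce p = 8*x*z - 56*y - 48 modulo G:
  leading term x*z: subtract (8)·g_2 from 8*x*z - 56*y - 48 → 0
  normal form = 0.
Since the normal form is 0, p ∈ I.

The remainder on division by a Gröbner basis is unique — it is the normal form.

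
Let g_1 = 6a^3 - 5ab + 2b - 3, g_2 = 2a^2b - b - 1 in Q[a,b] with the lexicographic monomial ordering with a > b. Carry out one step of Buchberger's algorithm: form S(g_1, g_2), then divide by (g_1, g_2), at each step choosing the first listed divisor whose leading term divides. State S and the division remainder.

lcm(LM(g_1), LM(g_2)) = a^3b.
S = (lcm/LT(g_1))·g_1 − (lcm/LT(g_2))·g_2 = -5/6ab^2 + 1/2ab + 1/2a + 1/3b^2 - 1/2b.
Reduce S modulo (g_1, g_2) in that order:
  leading term ab^2: no divisor's leading term divides it; move -5/6ab^2 to the remainder.
  leading term ab: no divisor's leading term divides it; move 1/2ab to the remainder.
  leading term a: no divisor's leading term divides it; move 1/2a to the remainder.
  leading term b^2: no divisor's leading term divides it; move 1/3b^2 to the remainder.
  leading term b: no divisor's leading term divides it; move -1/2b to the remainder.
The remainder -5/6ab^2 + 1/2ab + 1/2a + 1/3b^2 - 1/2b is nonzero, so it would be added as the next basis element.

S(g_1, g_2) = -5/6ab^2 + 1/2ab + 1/2a + 1/3b^2 - 1/2b; remainder on division = -5/6ab^2 + 1/2ab + 1/2a + 1/3b^2 - 1/2b.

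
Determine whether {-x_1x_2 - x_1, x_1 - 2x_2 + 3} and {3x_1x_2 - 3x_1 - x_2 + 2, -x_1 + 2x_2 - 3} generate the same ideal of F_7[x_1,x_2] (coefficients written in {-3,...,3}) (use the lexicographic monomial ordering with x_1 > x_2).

Since reduced Gröbner bases are canonical representatives of ideals under a given ordering, it suffices to compute and compare them.
Buchberger on the first generating set:
f_1 = -x_1x_2 - x_1, LT = x_1x_2.
f_2 = x_1 - 2x_2 + 3, LT = x_1.

S(f_1,f_2): lcm = x_1x_2. S = x_1 + 2x_2^2 - 3x_2.
  reduce S modulo (f_1, f_2):
  remainder 2x_2^2 - x_2 - 3 ≠ 0; add g_3 = 2x_2^2 - x_2 - 3 to the basis.

The other S-polynomials (S(f_1,g_3), S(f_2,g_3)) all reduce to 0 modulo the current basis, so we have a Gröbner basis.
Inter-reduce: drop elements whose leading term is divisible by another's, tail-reduce, and make monic.
Reduced Gröbner basis: {x_1 - 2x_2 + 3, x_2^2 + 3x_2 + 2}.

Buchberger on the second generating set:
h_1 = 3x_1x_2 - 3x_1 - x_2 + 2, LT = x_1x_2.
h_2 = -x_1 + 2x_2 - 3, LT = x_1.

S(h_1,h_2): lcm = x_1x_2. S = -x_1 + 2x_2^2 - x_2 + 3.
  reduce S modulo (h_1, h_2):
  remainder 2x_2^2 - 3x_2 - 1 ≠ 0; add k_3 = 2x_2^2 - 3x_2 - 1 to the basis.

The other S-polynomials (S(h_1,k_3), S(h_2,k_3)) all reduce to 0 modulo the current basis, so we have a Gröbner basis.
Inter-reduce: drop elements whose leading term is divisible by another's, tail-reduce, and make monic.
Reduced Gröbner basis: {x_1 - 2x_2 + 3, x_2^2 + 2x_2 + 3}.

These differ, so the ideals are not equal.
The choice of monomial ordering does not affect the verdict — as long as both bases are computed under the same ordering, their equality decides ideal equality.

No, the ideals differ.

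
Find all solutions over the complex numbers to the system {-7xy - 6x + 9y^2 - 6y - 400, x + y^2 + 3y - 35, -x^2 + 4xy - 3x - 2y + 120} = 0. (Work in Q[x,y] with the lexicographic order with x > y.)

Compute a lex Gröbner basis by Buchberger's algorithm.
f_1 = -7xy - 6x + 9y^2 - 6y - 400, LT = xy.
f_2 = x + y^2 + 3y - 35, LT = x.
f_3 = -x^2 + 4xy - 3x - 2y + 120, LT = x^2.

S(f_1,f_2): lcm = xy. S = 6/7x - y^3 - 30/7y^2 + 251/7y + 400/7.
  leading term x: subtract (6/7)·f_2 from 6/7x - y^3 - 30/7y^2 + 251/7y + 400/7 → -y^3 - 36/7y^2 + 233/7y + 610/7
  leading term y^3: no divisor's leading term divides it; move -y^3 to the remainder.
  leading term y^2: no divisor's leading term divides it; move -36/7y^2 to the remainder.
  leading term y: no divisor's leading term divides it; move 233/7y to the remainder.
  leading term 1: no divisor's leading term divides it; move 610/7 to the remainder.
  remainder -y^3 - 36/7y^2 + 233/7y + 610/7 ≠ 0; add h_4 = -y^3 - 36/7y^2 + 233/7y + 610/7 to the basis.

S(f_1,f_3): lcm = x^2y. S = 6/7x^2 + 19/7xy^2 - 15/7xy + 400/7x - 2y^2 + 120y.
  leading term x^2: subtract (6/7x)·f_2 from 6/7x^2 + 19/7xy^2 - 15/7xy + 400/7x - 2y^2 + 120y → 13/7xy^2 - 33/7xy + 610/7x - 2y^2 + 120y
  leading term xy^2: subtract (-13/49y)·f_1 from 13/7xy^2 - 33/7xy + 610/7x - 2y^2 + 120y → -309/49xy + 610/7x + 117/49y^3 - 176/49y^2 + 680/49y
  leading term xy: subtract (309/343)·f_1 from -309/49xy + 610/7x + 117/49y^3 - 176/49y^2 + 680/49y → 31744/343x + 117/49y^3 - 4013/343y^2 + 6614/343y + 123600/343
  leading term x: subtract (31744/343)·f_2 from 31744/343x + 117/49y^3 - 4013/343y^2 + 6614/343y + 123600/343 → 117/49y^3 - 35757/343y^2 - 88618/343y + 1234640/343
  leading term y^3: subtract (-117/49)·h_4 from 117/49y^3 - 35757/343y^2 - 88618/343y + 1234640/343 → -39969/343y^2 - 61357/343y + 1306010/343
  leading term y^2: no divisor's leading term divides it; move -39969/343y^2 to the remainder.
  leading term y: no divisor's leading term divides it; move -61357/343y to the remainder.
  leading term 1: no divisor's leading term divides it; move 1306010/343 to the remainder.
  remainder -39969/343y^2 - 61357/343y + 1306010/343 ≠ 0; add h_5 = -39969/343y^2 - 61357/343y + 1306010/343 to the basis.

S(f_2,f_3): lcm = x^2. S = xy^2 + 7xy - 38x - 2y + 120.
  leading term xy^2: subtract (-1/7y)·f_1 from xy^2 + 7xy - 38x - 2y + 120 → 43/7xy - 38x + 9/7y^3 - 6/7y^2 - 414/7y + 120
  leading term xy: subtract (-43/49)·f_1 from 43/7xy - 38x + 9/7y^3 - 6/7y^2 - 414/7y + 120 → -2120/49x + 9/7y^3 + 345/49y^2 - 3156/49y - 11320/49
  leading term x: subtract (-2120/49)·f_2 from -2120/49x + 9/7y^3 + 345/49y^2 - 3156/49y - 11320/49 → 9/7y^3 + 2465/49y^2 + 3204/49y - 85520/49
  leading term y^3: subtract (-9/7)·h_4 from 9/7y^3 + 2465/49y^2 + 3204/49y - 85520/49 → 2141/49y^2 + 5301/49y - 80030/49
  leading term y^2: subtract (-14987/39969)·h_5 from 2141/49y^2 + 5301/49y - 80030/49 → 1643068/39969y - 8215340/39969
  leading term y: no divisor's leading term divides it; move 1643068/39969y to the remainder.
  leading term 1: no divisor's leading term divides it; move -8215340/39969 to the remainder.
  remainder 1643068/39969y - 8215340/39969 ≠ 0; add h_6 = 1643068/39969y - 8215340/39969 to the basis.

The other S-polynomials (S(f_1,h_4), S(f_2,h_4), S(f_3,h_4), S(f_1,h_5), S(f_2,h_5), S(f_3,h_5), S(h_4,h_5), S(f_1,h_6), S(f_2,h_6), S(f_3,h_6), S(h_4,h_6), S(h_5,h_6)) all reduce to 0 modulo the current basis, so we have a Gröbner basis.
Inter-reduce: drop elements whose leading term is divisible by another's, tail-reduce, and make monic.
Reduced Gröbner basis: {x + 5, y - 5}.

Since the basis is lex-ordered, y - 5 is univariate in y. Its roots are {5}. Back-substituting each root into the other basis elements fixes the other coordinates.
  y = 5: the earlier basis element becomes x + 5 = 0, giving x = -5 — point (-5, 5).
Check: every point annihilates each of the original generators.

{(-5, 5)}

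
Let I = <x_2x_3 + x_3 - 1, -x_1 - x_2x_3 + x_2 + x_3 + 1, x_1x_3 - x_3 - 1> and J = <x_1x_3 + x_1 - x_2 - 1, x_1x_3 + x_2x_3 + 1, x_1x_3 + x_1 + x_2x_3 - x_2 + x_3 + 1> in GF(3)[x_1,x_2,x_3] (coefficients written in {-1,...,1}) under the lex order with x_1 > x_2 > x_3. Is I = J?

Two ideals are equal iff their reduced Gröbner bases coincide (the reduced basis is unique for a fixed ordering).
Buchberger on the first generating set:
f_1 = x_2x_3 + x_3 - 1, LT = x_2x_3.
f_2 = -x_1 - x_2x_3 + x_2 + x_3 + 1, LT = x_1.
f_3 = x_1x_3 - x_3 - 1, LT = x_1x_3.

S(f_1,f_3): lcm = x_1x_2x_3. S = x_1x_3 - x_1 + x_2x_3 + x_2.
  leading term x_1x_3: subtract (-x_3)·f_2 from x_1x_3 - x_1 + x_2x_3 + x_2 → -x_1 - x_2x_3^2 - x_2x_3 + x_2 + x_3^2 + x_3
  leading term x_1: subtract (1)·f_2 from -x_1 - x_2x_3^2 - x_2x_3 + x_2 + x_3^2 + x_3 → -x_2x_3^2 + x_3^2 - 1
  leading term x_2x_3^2: subtract (-x_3)·f_1 from -x_2x_3^2 + x_3^2 - 1 → -x_3^2 - x_3 - 1
  leading term x_3^2: no divisor's leading term divides it; move -x_3^2 to the remainder.
  leading term x_3: no divisor's leading term divides it; move -x_3 to the remainder.
  leading term 1: no divisor's leading term divides it; move -1 to the remainder.
  remainder -x_3^2 - x_3 - 1 ≠ 0; add g_4 = -x_3^2 - x_3 - 1 to the basis.

S(f_2,f_3): lcm = x_1x_3. S = x_2x_3^2 - x_2x_3 - x_3^2 + 1.
  leading term x_2x_3^2: subtract (x_3)·f_1 from x_2x_3^2 - x_2x_3 - x_3^2 + 1 → -x_2x_3 + x_3^2 + x_3 + 1
  leading term x_2x_3: subtract (-1)·f_1 from -x_2x_3 + x_3^2 + x_3 + 1 → x_3^2 - x_3
  leading term x_3^2: subtract (-1)·g_4 from x_3^2 - x_3 → x_3 - 1
  leading term x_3: no divisor's leading term divides it; move x_3 to the remainder.
  leading term 1: no divisor's leading term divides it; move -1 to the remainder.
  remainder x_3 - 1 ≠ 0; add g_5 = x_3 - 1 to the basis.

S(f_1,g_4): lcm = x_2x_3^2. S = -x_2x_3 - x_2 + x_3^2 - x_3.
  leading term x_2x_3: subtract (-1)·f_1 from -x_2x_3 - x_2 + x_3^2 - x_3 → -x_2 + x_3^2 - 1
  leading term x_2: no divisor's leading term divides it; move -x_2 to the remainder.
  leading term x_3^2: subtract (-1)·g_4 from x_3^2 - 1 → -x_3 + 1
  leading term x_3: subtract (-1)·g_5 from -x_3 + 1 → 0
  remainder -x_2 ≠ 0; add g_6 = -x_2 to the basis.

The other S-polynomials (S(f_1,f_2), S(f_2,g_4), S(f_3,g_4), S(f_1,g_5), S(f_2,g_5), S(f_3,g_5), S(g_4,g_5), S(f_1,g_6), S(f_2,g_6), S(f_3,g_6), S(g_4,g_6), S(g_5,g_6)) all reduce to 0 modulo the current basis, so we have a Gröbner basis.
Inter-reduce: drop elements whose leading term is divisible by another's, tail-reduce, and make monic.
Reduced Gröbner basis: {x_1 + 1, x_2, x_3 - 1}.

Buchberger on the second generating set:
h_1 = x_1x_3 + x_1 - x_2 - 1, LT = x_1x_3.
h_2 = x_1x_3 + x_2x_3 + 1, LT = x_1x_3.
h_3 = x_1x_3 + x_1 + x_2x_3 - x_2 + x_3 + 1, LT = x_1x_3.

S(h_1,h_2): lcm = x_1x_3. S = x_1 - x_2x_3 - x_2 + 1.
  leading term x_1: no divisor's leading term divides it; move x_1 to the remainder.
  leading term x_2x_3: no divisor's leading term divides it; move -x_2x_3 to the remainder.
  leading term x_2: no divisor's leading term divides it; move -x_2 to the remainder.
  leading term 1: no divisor's leading term divides it; move 1 to the remainder.
  remainder x_1 - x_2x_3 - x_2 + 1 ≠ 0; add k_4 = x_1 - x_2x_3 - x_2 + 1 to the basis.

S(h_1,h_3): lcm = x_1x_3. S = -x_2x_3 - x_3 + 1.
  leading term x_2x_3: no divisor's leading term divides it; move -x_2x_3 to the remainder.
  leading term x_3: no divisor's leading term divides it; move -x_3 to the remainder.
  leading term 1: no divisor's leading term divides it; move 1 to the remainder.
  remainder -x_2x_3 - x_3 + 1 ≠ 0; add k_5 = -x_2x_3 - x_3 + 1 to the basis.

S(h_1,k_4): lcm = x_1x_3. S = x_1 + x_2x_3^2 + x_2x_3 - x_2 - x_3 - 1.
  leading term x_1: subtract (1)·k_4 from x_1 + x_2x_3^2 + x_2x_3 - x_2 - x_3 - 1 → x_2x_3^2 - x_2x_3 - x_3 + 1
  leading term x_2x_3^2: subtract (-x_3)·k_5 from x_2x_3^2 - x_2x_3 - x_3 + 1 → -x_2x_3 - x_3^2 + 1
  leading term x_2x_3: subtract (1)·k_5 from -x_2x_3 - x_3^2 + 1 → -x_3^2 + x_3
  leading term x_3^2: no divisor's leading term divides it; move -x_3^2 to the remainder.
  leading term x_3: no divisor's leading term divides it; move x_3 to the remainder.
  remainder -x_3^2 + x_3 ≠ 0; add k_6 = -x_3^2 + x_3 to the basis.

S(h_1,k_5): lcm = x_1x_2x_3. S = x_1x_2 - x_1x_3 + x_1 - x_2^2 - x_2.
  leading term x_1x_2: subtract (x_2)·k_4 from x_1x_2 - x_1x_3 + x_1 - x_2^2 - x_2 → -x_1x_3 + x_1 + x_2^2x_3 + x_2
  leading term x_1x_3: subtract (-1)·h_1 from -x_1x_3 + x_1 + x_2^2x_3 + x_2 → -x_1 + x_2^2x_3 - 1
  leading term x_1: subtract (-1)·k_4 from -x_1 + x_2^2x_3 - 1 → x_2^2x_3 - x_2x_3 - x_2
  leading term x_2^2x_3: subtract (-x_2)·k_5 from x_2^2x_3 - x_2x_3 - x_2 → x_2x_3
  leading term x_2x_3: subtract (-1)·k_5 from x_2x_3 → -x_3 + 1
  leading term x_3: no divisor's leading term divides it; move -x_3 to the remainder.
  leading term 1: no divisor's leading term divides it; move 1 to the remainder.
  remainder -x_3 + 1 ≠ 0; add k_7 = -x_3 + 1 to the basis.

S(h_1,k_7): lcm = x_1x_3. S = -x_1 - x_2 - 1.
  leading term x_1: subtract (-1)·k_4 from -x_1 - x_2 - 1 → -x_2x_3 + x_2
  leading term x_2x_3: subtract (1)·k_5 from -x_2x_3 + x_2 → x_2 + x_3 - 1
  leading term x_2: no divisor's leading term divides it; move x_2 to the remainder.
  leading term x_3: subtract (-1)·k_7 from x_3 - 1 → 0
  remainder x_2 ≠ 0; add k_8 = x_2 to the basis.

The other S-polynomials (S(h_2,h_3), S(h_2,k_4), S(h_3,k_4), S(h_2,k_5), S(h_3,k_5), S(k_4,k_5), S(h_1,k_6), S(h_2,k_6), S(h_3,k_6), S(k_4,k_6), S(k_5,k_6), S(h_2,k_7), S(h_3,k_7), S(k_4,k_7), S(k_5,k_7), S(k_6,k_7), S(h_1,k_8), S(h_2,k_8), S(h_3,k_8), S(k_4,k_8), S(k_5,k_8), S(k_6,k_8), S(k_7,k_8)) all reduce to 0 modulo the current basis, so we have a Gröbner basis.
Inter-reduce: drop elements whose leading term is divisible by another's, tail-reduce, and make monic.
Reduced Gröbner basis: {x_1 + 1, x_2, x_3 - 1}.

The two bases agree; hence the ideals are identical.

Yes, the ideals are equal.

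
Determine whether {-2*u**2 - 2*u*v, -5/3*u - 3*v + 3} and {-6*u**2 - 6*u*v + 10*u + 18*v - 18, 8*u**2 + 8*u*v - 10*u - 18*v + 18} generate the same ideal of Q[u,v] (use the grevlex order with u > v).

Two ideals are equal iff their reduced Gröbner bases coincide (the reduced basis is unique for a fixed ordering).
Buchberger on the first generating set:
f_1 = -2*u**2 - 2*u*v, LT = u**2.
f_2 = -5/3*u - 3*v + 3, LT = u.

S(f_1,f_2): lcm = u**2. S = -4/5*u*v + 9/5*u.
  leading term u*v: subtract (12/25*v)·f_2 from -4/5*u*v + 9/5*u → 36/25*v**2 + 9/5*u - 36/25*v
  leading term v**2: no divisor's leading term divides it; move 36/25*v**2 to the remainder.
  leading term u: subtract (-27/25)·f_2 from 9/5*u - 36/25*v → -117/25*v + 81/25
  leading term v: no divisor's leading term divides it; move -117/25*v to the remainder.
  leading term 1: no divisor's leading term divides it; move 81/25 to the remainder.
  remainder 36/25*v**2 - 117/25*v + 81/25 ≠ 0; add g_3 = 36/25*v**2 - 117/25*v + 81/25 to the basis.

The other S-polynomials (S(f_1,g_3), S(f_2,g_3)) all reduce to 0 modulo the current basis, so we have a Gröbner basis.
Inter-reduce: drop elements whose leading term is divisible by another's, tail-reduce, and make monic.
Reduced Gröbner basis: {v**2 - 13/4*v + 9/4, u + 9/5*v - 9/5}.

Buchberger on the second generating set:
h_1 = -6*u**2 - 6*u*v + 10*u + 18*v - 18, LT = u**2.
h_2 = 8*u**2 + 8*u*v - 10*u - 18*v + 18, LT = u**2.

S(h_1,h_2): lcm = u**2. S = -5/12*u - 3/4*v + 3/4.
  leading term u: no divisor's leading term divides it; move -5/12*u to the remainder.
  leading term v: no divisor's leading term divides it; move -3/4*v to the remainder.
  leading term 1: no divisor's leading term divides it; move 3/4 to the remainder.
  remainder -5/12*u - 3/4*v + 3/4 ≠ 0; add k_3 = -5/12*u - 3/4*v + 3/4 to the basis.

S(h_1,k_3): lcm = u**2. S = -4/5*u*v + 2/15*u - 3*v + 3.
  leading term u*v: subtract (48/25*v)·k_3 from -4/5*u*v + 2/15*u - 3*v + 3 → 36/25*v**2 + 2/15*u - 111/25*v + 3
  leading term v**2: no divisor's leading term divides it; move 36/25*v**2 to the remainder.
  leading term u: subtract (-8/25)·k_3 from 2/15*u - 111/25*v + 3 → -117/25*v + 81/25
  leading term v: no divisor's leading term divides it; move -117/25*v to the remainder.
  leading term 1: no divisor's leading term divides it; move 81/25 to the remainder.
  remainder 36/25*v**2 - 117/25*v + 81/25 ≠ 0; add k_4 = 36/25*v**2 - 117/25*v + 81/25 to the basis.

The other S-polynomials (S(h_2,k_3), S(h_1,k_4), S(h_2,k_4), S(k_3,k_4)) all reduce to 0 modulo the current basis, so we have a Gröbner basis.
Inter-reduce: drop elements whose leading term is divisible by another's, tail-reduce, and make monic.
Reduced Gröbner basis: {v**2 - 13/4*v + 9/4, u + 9/5*v - 9/5}.

Same reduced basis, so the two generating sets span the same ideal.
The choice of monomial ordering does not affect the verdict — as long as both bases are computed under the same ordering, their equality decides ideal equality.

Yes, the ideals are equal.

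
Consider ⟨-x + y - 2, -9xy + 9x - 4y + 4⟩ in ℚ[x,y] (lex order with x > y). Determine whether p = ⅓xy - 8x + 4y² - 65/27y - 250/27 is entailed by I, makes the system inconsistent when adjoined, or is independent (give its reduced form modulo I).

First compute the reduced Gröbner basis of I by Buchberger's algorithm.
f_1 = -x + y - 2, LT = x.
f_2 = -9xy + 9x - 4y + 4, LT = xy.

S(f_1,f_2): lcm = xy. S = x - y² + 14/9y + 4/9.
  leading term x: subtract (-1)·f_1 from x - y² + 14/9y + 4/9 → -y² + 23/9y - 14/9
  leading term y²: no divisor's leading term divides it; move -y² to the remainder.
  leading term y: no divisor's leading term divides it; move 23/9y to the remainder.
  leading term 1: no divisor's leading term divides it; move -14/9 to the remainder.
  remainder -y² + 23/9y - 14/9 ≠ 0; add h_3 = -y² + 23/9y - 14/9 to the basis.

The other S-polynomials (S(f_1,h_3), S(f_2,h_3)) all reduce to 0 modulo the current basis, so we have a Gröbner basis.
Inter-reduce: drop elements whose leading term is divisible by another's, tail-reduce, and make monic.
Reduced Gröbner basis: {x - y + 2, y² - 23/9y + 14/9}.
Label its elements g_1 = x - y + 2, g_2 = y² - 23/9y + 14/9.

Reduce p = ⅓xy - 8x + 4y² - 65/27y - 250/27 modulo G:
  leading term xy: subtract (⅓y)·g_1 from ⅓xy - 8x + 4y² - 65/27y - 250/27 → -8x + 13/3y² - 83/27y - 250/27
  leading term x: subtract (-8)·g_1 from -8x + 13/3y² - 83/27y - 250/27 → 13/3y² - 299/27y + 182/27
  leading term y²: subtract (13/3)·g_2 from 13/3y² - 299/27y + 182/27 → 0
  normal form = 0.
Since the normal form is 0, p ∈ I.

Ideal membership is decidable via reduction modulo a Gröbner basis.

⅓xy - 8x + 4y² - 65/27y - 250/27 lies in I (it reduces to 0).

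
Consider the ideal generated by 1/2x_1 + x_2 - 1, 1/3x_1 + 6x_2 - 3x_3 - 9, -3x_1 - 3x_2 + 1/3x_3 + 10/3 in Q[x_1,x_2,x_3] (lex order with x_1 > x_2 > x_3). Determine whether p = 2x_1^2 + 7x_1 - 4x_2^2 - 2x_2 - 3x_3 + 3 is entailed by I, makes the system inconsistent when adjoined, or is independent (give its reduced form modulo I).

First compute the reduced Gröbner basis of I by Buchberger's algorithm.
f_1 = 1/2x_1 + x_2 - 1, LT = x_1.
f_2 = 1/3x_1 + 6x_2 - 3x_3 - 9, LT = x_1.
f_3 = -3x_1 - 3x_2 + 1/3x_3 + 10/3, LT = x_1.

S(f_1,f_2): lcm = x_1. S = -16x_2 + 9x_3 + 25.
  leading term x_2: no divisor's leading term divides it; move -16x_2 to the remainder.
  leading term x_3: no divisor's leading term divides it; move 9x_3 to the remainder.
  leading term 1: no divisor's leading term divides it; move 25 to the remainder.
  remainder -16x_2 + 9x_3 + 25 ≠ 0; add h_4 = -16x_2 + 9x_3 + 25 to the basis.

S(f_1,f_3): lcm = x_1. S = x_2 + 1/9x_3 - 8/9.
  leading term x_2: subtract (-1/16)·h_4 from x_2 + 1/9x_3 - 8/9 → 97/144x_3 + 97/144
  leading term x_3: no divisor's leading term divides it; move 97/144x_3 to the remainder.
  leading term 1: no divisor's leading term divides it; move 97/144 to the remainder.
  remainder 97/144x_3 + 97/144 ≠ 0; add h_5 = 97/144x_3 + 97/144 to the basis.

S(f_2,f_3): lcm = x_1. S = 17x_2 - 80/9x_3 - 233/9.
  leading term x_2: subtract (-17/16)·h_4 from 17x_2 - 80/9x_3 - 233/9 → 97/144x_3 + 97/144
  leading term x_3: subtract (1)·h_5 from 97/144x_3 + 97/144 → 0
  remainder 0.

S(f_1,h_4): leading monomials are coprime, so the S-polynomial reduces to 0 (Buchberger's first criterion).
S(f_2,h_4): leading monomials are coprime, so the S-polynomial reduces to 0 (Buchberger's first criterion).
S(f_3,h_4): leading monomials are coprime, so the S-polynomial reduces to 0 (Buchberger's first criterion).
S(f_1,h_5): leading monomials are coprime, so the S-polynomial reduces to 0 (Buchberger's first criterion).
S(f_2,h_5): leading monomials are coprime, so the S-polynomial reduces to 0 (Buchberger's first criterion).
S(f_3,h_5): leading monomials are coprime, so the S-polynomial reduces to 0 (Buchberger's first criterion).
S(h_4,h_5): leading monomials are coprime, so the S-polynomial reduces to 0 (Buchberger's first criterion).
Every S-polynomial of the final basis reduces to 0, so we have a Gröbner basis.
Inter-reduce: drop elements whose leading term is divisible by another's, tail-reduce, and make monic.
Reduced Gröbner basis: {x_1, x_2 - 1, x_3 + 1}.
Label its elements g_1 = x_1, g_2 = x_2 - 1, g_3 = x_3 + 1.

Reduce p = 2x_1^2 + 7x_1 - 4x_2^2 - 2x_2 - 3x_3 + 3 modulo G:
  leading term x_1^2: subtract (2x_1)·g_1 from 2x_1^2 + 7x_1 - 4x_2^2 - 2x_2 - 3x_3 + 3 → 7x_1 - 4x_2^2 - 2x_2 - 3x_3 + 3
  leading term x_1: subtract (7)·g_1 from 7x_1 - 4x_2^2 - 2x_2 - 3x_3 + 3 → -4x_2^2 - 2x_2 - 3x_3 + 3
  leading term x_2^2: subtract (-4x_2)·g_2 from -4x_2^2 - 2x_2 - 3x_3 + 3 → -6x_2 - 3x_3 + 3
  leading term x_2: subtract (-6)·g_2 from -6x_2 - 3x_3 + 3 → -3x_3 - 3
  leading term x_3: subtract (-3)·g_3 from -3x_3 - 3 → 0
  normal form = 0.
Since the normal form is 0, p ∈ I.

2x_1^2 + 7x_1 - 4x_2^2 - 2x_2 - 3x_3 + 3 lies in I (it reduces to 0).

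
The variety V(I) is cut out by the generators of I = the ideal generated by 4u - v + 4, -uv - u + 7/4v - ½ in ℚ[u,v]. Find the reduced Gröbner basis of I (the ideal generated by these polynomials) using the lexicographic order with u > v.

G = {u - ¼v + 1, v² - 10v - 2}

f_1 = 4u - v + 4, LT = u.
f_2 = -uv - u + 7/4v - ½, LT = uv.

S(f_1,f_2): lcm = uv. S = -u - ¼v² + 11/4v - ½.
  leading term u: subtract (-¼)·f_1 from -u - ¼v² + 11/4v - ½ → -¼v² + 5/2v + ½
  leading term v²: no divisor's leading term divides it; move -¼v² to the remainder.
  leading term v: no divisor's leading term divides it; move 5/2v to the remainder.
  leading term 1: no divisor's leading term divides it; move ½ to the remainder.
  remainder -¼v² + 5/2v + ½ ≠ 0; add g_3 = -¼v² + 5/2v + ½ to the basis.

The other S-polynomials (S(f_1,g_3), S(f_2,g_3)) all reduce to 0 modulo the current basis, so we have a Gröbner basis.
Inter-reduce: drop elements whose leading term is divisible by another's, tail-reduce, and make monic.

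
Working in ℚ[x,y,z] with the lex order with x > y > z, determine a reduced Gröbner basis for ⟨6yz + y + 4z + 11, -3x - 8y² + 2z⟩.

f_1 = 6yz + y + 4z + 11, LT = yz.
f_2 = -3x - 8y² + 2z, LT = x.

The S-polynomials (S(f_1,f_2)) all reduce to 0 modulo the current basis, so we have a Gröbner basis.

G = {x + 8/3y² - ⅔z, yz + ⅙y + ⅔z + 11/6}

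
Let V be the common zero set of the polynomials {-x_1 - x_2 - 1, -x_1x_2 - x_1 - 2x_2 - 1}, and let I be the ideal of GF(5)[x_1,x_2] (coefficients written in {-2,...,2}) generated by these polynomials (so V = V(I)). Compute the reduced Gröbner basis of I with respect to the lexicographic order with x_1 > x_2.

f_1 = -x_1 - x_2 - 1, LT = x_1.
f_2 = -x_1x_2 - x_1 - 2x_2 - 1, LT = x_1x_2.

S(f_1,f_2): lcm = x_1x_2. S = -x_1 + x_2^2 - x_2 - 1.
  reduce S modulo (f_1, f_2):
  remainder x_2^2 ≠ 0; add g_3 = x_2^2 to the basis.

The other S-polynomials (S(f_1,g_3), S(f_2,g_3)) all reduce to 0 modulo the current basis, so we have a Gröbner basis.
Inter-reduce: drop elements whose leading term is divisible by another's, tail-reduce, and make monic.

G = {x_1 + x_2 + 1, x_2^2}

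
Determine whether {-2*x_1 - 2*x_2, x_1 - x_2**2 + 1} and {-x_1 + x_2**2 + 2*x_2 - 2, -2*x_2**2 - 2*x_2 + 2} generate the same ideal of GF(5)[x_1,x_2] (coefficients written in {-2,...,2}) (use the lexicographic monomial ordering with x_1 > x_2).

No, the ideals differ.

Since reduced Gröbner bases are canonical representatives of ideals under a given ordering, it suffices to compute and compare them.
Buchberger on the first generating set:
f_1 = -2*x_1 - 2*x_2, LT = x_1.
f_2 = x_1 - x_2**2 + 1, LT = x_1.

S(f_1,f_2): lcm = x_1. S = x_2**2 + x_2 - 1.
  leading term x_2**2: no divisor's leading term divides it; move x_2**2 to the remainder.
  leading term x_2: no divisor's leading term divides it; move x_2 to the remainder.
  leading term 1: no divisor's leading term divides it; move -1 to the remainder.
  remainder x_2**2 + x_2 - 1 ≠ 0; add g_3 = x_2**2 + x_2 - 1 to the basis.

The other S-polynomials (S(f_1,g_3), S(f_2,g_3)) all reduce to 0 modulo the current basis, so we have a Gröbner basis.
Inter-reduce: drop elements whose leading term is divisible by another's, tail-reduce, and make monic.
Reduced Gröbner basis: {x_1 + x_2, x_2**2 + x_2 - 1}.

Buchberger on the second generating set:
h_1 = -x_1 + x_2**2 + 2*x_2 - 2, LT = x_1.
h_2 = -2*x_2**2 - 2*x_2 + 2, LT = x_2**2.

The S-polynomials (S(h_1,h_2)) all reduce to 0 modulo the current basis, so we have a Gröbner basis.
Inter-reduce: drop elements whose leading term is divisible by another's, tail-reduce, and make monic.
Reduced Gröbner basis: {x_1 - x_2 + 1, x_2**2 + x_2 - 1}.

The bases are distinct; the ideals are different.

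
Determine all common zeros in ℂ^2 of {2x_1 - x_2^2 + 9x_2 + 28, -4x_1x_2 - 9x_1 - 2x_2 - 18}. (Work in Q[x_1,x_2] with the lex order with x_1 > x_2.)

Compute a lex Gröbner basis by Buchberger's algorithm.
f_1 = 2x_1 - x_2^2 + 9x_2 + 28, LT = x_1.
f_2 = -4x_1x_2 - 9x_1 - 2x_2 - 18, LT = x_1x_2.

S(f_1,f_2): lcm = x_1x_2. S = -9/4x_1 - 1/2x_2^3 + 9/2x_2^2 + 27/2x_2 - 9/2.
  leading term x_1: subtract (-9/8)·f_1 from -9/4x_1 - 1/2x_2^3 + 9/2x_2^2 + 27/2x_2 - 9/2 → -1/2x_2^3 + 27/8x_2^2 + 189/8x_2 + 27
  leading term x_2^3: no divisor's leading term divides it; move -1/2x_2^3 to the remainder.
  leading term x_2^2: no divisor's leading term divides it; move 27/8x_2^2 to the remainder.
  leading term x_2: no divisor's leading term divides it; move 189/8x_2 to the remainder.
  leading term 1: no divisor's leading term divides it; move 27 to the remainder.
  remainder -1/2x_2^3 + 27/8x_2^2 + 189/8x_2 + 27 ≠ 0; add h_3 = -1/2x_2^3 + 27/8x_2^2 + 189/8x_2 + 27 to the basis.

S(f_1,h_3): leading monomials are coprime, so the S-polynomial reduces to 0 (Buchberger's first criterion).
S(f_2,h_3): lcm = x_1x_2^3. S = 9x_1x_2^2 + 189/4x_1x_2 + 54x_1 + 1/2x_2^3 + 9/2x_2^2.
  leading term x_1x_2^2: subtract (9/2x_2^2)·f_1 from 9x_1x_2^2 + 189/4x_1x_2 + 54x_1 + 1/2x_2^3 + 9/2x_2^2 → 189/4x_1x_2 + 54x_1 + 9/2x_2^4 - 40x_2^3 - 243/2x_2^2
  leading term x_1x_2: subtract (189/8x_2)·f_1 from 189/4x_1x_2 + 54x_1 + 9/2x_2^4 - 40x_2^3 - 243/2x_2^2 → 54x_1 + 9/2x_2^4 - 131/8x_2^3 - 2673/8x_2^2 - 1323/2x_2
  leading term x_1: subtract (27)·f_1 from 54x_1 + 9/2x_2^4 - 131/8x_2^3 - 2673/8x_2^2 - 1323/2x_2 → 9/2x_2^4 - 131/8x_2^3 - 2457/8x_2^2 - 1809/2x_2 - 756
  leading term x_2^4: subtract (-9x_2)·h_3 from 9/2x_2^4 - 131/8x_2^3 - 2457/8x_2^2 - 1809/2x_2 - 756 → 14x_2^3 - 189/2x_2^2 - 1323/2x_2 - 756
  leading term x_2^3: subtract (-28)·h_3 from 14x_2^3 - 189/2x_2^2 - 1323/2x_2 - 756 → 0
  remainder 0.

Every S-polynomial of the final basis reduces to 0, so we have a Gröbner basis.
Inter-reduce: drop elements whose leading term is divisible by another's, tail-reduce, and make monic.
Reduced Gröbner basis: {x_1 - 1/2x_2^2 + 9/2x_2 + 14, x_2^3 - 27/4x_2^2 - 189/4x_2 - 54}.

Since the basis is lex-ordered, x_2^3 - 27/4x_2^2 - 189/4x_2 - 54 is univariate in x_2. Its roots are {-3, 39/8 - 9*sqrt(33)/8, 39/8 + 9*sqrt(33)/8}. Back-substituting each root into the other basis elements fixes the other coordinates.
  x_2 = -3: the earlier basis element becomes x_1 - 4 = 0, giving x_1 = 4 — point (4, -3).
  x_2 = 39/8 - 9*sqrt(33)/8: the earlier basis element becomes x_1 + 27*sqrt(33)/64 + 203/64 = 0, giving x_1 = -203/64 - 27*sqrt(33)/64 — point (-203/64 - 27*sqrt(33)/64, 39/8 - 9*sqrt(33)/8).
  x_2 = 39/8 + 9*sqrt(33)/8: the earlier basis element becomes x_1 - 27*sqrt(33)/64 + 203/64 = 0, giving x_1 = -203/64 + 27*sqrt(33)/64 — point (-203/64 + 27*sqrt(33)/64, 39/8 + 9*sqrt(33)/8).

{(4, -3), (-203/64 - 27*sqrt(33)/64, 39/8 - 9*sqrt(33)/8), (-203/64 + 27*sqrt(33)/64, 39/8 + 9*sqrt(33)/8)}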